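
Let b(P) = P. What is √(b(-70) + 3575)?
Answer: √3505 ≈ 59.203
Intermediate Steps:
√(b(-70) + 3575) = √(-70 + 3575) = √3505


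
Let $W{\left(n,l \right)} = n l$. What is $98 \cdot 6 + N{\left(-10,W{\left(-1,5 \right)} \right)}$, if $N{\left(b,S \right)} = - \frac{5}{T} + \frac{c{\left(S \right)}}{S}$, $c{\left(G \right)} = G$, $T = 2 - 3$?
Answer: $594$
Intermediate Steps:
$T = -1$ ($T = 2 - 3 = -1$)
$W{\left(n,l \right)} = l n$
$N{\left(b,S \right)} = 6$ ($N{\left(b,S \right)} = - \frac{5}{-1} + \frac{S}{S} = \left(-5\right) \left(-1\right) + 1 = 5 + 1 = 6$)
$98 \cdot 6 + N{\left(-10,W{\left(-1,5 \right)} \right)} = 98 \cdot 6 + 6 = 588 + 6 = 594$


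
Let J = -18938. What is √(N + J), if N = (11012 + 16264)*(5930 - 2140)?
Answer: √103357102 ≈ 10166.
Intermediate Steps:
N = 103376040 (N = 27276*3790 = 103376040)
√(N + J) = √(103376040 - 18938) = √103357102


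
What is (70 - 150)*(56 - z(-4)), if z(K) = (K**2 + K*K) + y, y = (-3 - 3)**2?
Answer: 960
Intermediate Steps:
y = 36 (y = (-6)**2 = 36)
z(K) = 36 + 2*K**2 (z(K) = (K**2 + K*K) + 36 = (K**2 + K**2) + 36 = 2*K**2 + 36 = 36 + 2*K**2)
(70 - 150)*(56 - z(-4)) = (70 - 150)*(56 - (36 + 2*(-4)**2)) = -80*(56 - (36 + 2*16)) = -80*(56 - (36 + 32)) = -80*(56 - 1*68) = -80*(56 - 68) = -80*(-12) = 960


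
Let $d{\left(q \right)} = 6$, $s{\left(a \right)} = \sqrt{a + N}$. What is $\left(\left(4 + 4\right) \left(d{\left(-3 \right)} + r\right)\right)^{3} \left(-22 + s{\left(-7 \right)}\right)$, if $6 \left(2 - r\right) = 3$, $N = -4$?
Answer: $-4752000 + 216000 i \sqrt{11} \approx -4.752 \cdot 10^{6} + 7.1639 \cdot 10^{5} i$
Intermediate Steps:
$r = \frac{3}{2}$ ($r = 2 - \frac{1}{2} = \frac{3}{2} \approx 1.5$)
$s{\left(a \right)} = \sqrt{-4 + a}$ ($s{\left(a \right)} = \sqrt{a - 4} = \sqrt{-4 + a}$)
$\left(\left(4 + 4\right) \left(d{\left(-3 \right)} + r\right)\right)^{3} \left(-22 + s{\left(-7 \right)}\right) = \left(\left(4 + 4\right) \left(6 + \frac{3}{2}\right)\right)^{3} \left(-22 + \sqrt{-4 - 7}\right) = \left(8 \cdot \frac{15}{2}\right)^{3} \left(-22 + \sqrt{-11}\right) = 60^{3} \left(-22 + i \sqrt{11}\right) = 216000 \left(-22 + i \sqrt{11}\right) = -4752000 + 216000 i \sqrt{11}$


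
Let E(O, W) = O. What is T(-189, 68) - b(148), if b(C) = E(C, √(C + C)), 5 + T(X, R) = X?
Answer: -342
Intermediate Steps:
T(X, R) = -5 + X
b(C) = C
T(-189, 68) - b(148) = (-5 - 189) - 1*148 = -194 - 148 = -342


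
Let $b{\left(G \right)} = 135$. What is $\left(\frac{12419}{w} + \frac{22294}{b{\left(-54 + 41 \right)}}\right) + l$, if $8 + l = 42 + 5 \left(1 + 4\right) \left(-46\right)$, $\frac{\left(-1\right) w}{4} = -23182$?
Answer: $- \frac{11901445883}{12518280} \approx -950.73$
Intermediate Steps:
$w = 92728$ ($w = \left(-4\right) \left(-23182\right) = 92728$)
$l = -1116$ ($l = -8 + \left(42 + 5 \left(1 + 4\right) \left(-46\right)\right) = -8 + \left(42 + 5 \cdot 5 \left(-46\right)\right) = -8 + \left(42 + 25 \left(-46\right)\right) = -8 + \left(42 - 1150\right) = -8 - 1108 = -1116$)
$\left(\frac{12419}{w} + \frac{22294}{b{\left(-54 + 41 \right)}}\right) + l = \left(\frac{12419}{92728} + \frac{22294}{135}\right) - 1116 = \frac{2068954597}{12518280} - 1116 = - \frac{11901445883}{12518280}$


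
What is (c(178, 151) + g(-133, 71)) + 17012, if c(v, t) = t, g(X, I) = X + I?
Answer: 17101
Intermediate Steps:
g(X, I) = I + X
(c(178, 151) + g(-133, 71)) + 17012 = (151 + (71 - 133)) + 17012 = (151 - 62) + 17012 = 89 + 17012 = 17101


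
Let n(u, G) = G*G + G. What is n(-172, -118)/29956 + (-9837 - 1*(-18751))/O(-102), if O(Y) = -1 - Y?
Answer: 134211095/1512778 ≈ 88.718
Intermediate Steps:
n(u, G) = G + G² (n(u, G) = G² + G = G + G²)
n(-172, -118)/29956 + (-9837 - 1*(-18751))/O(-102) = -118*(1 - 118)/29956 + (-9837 - 1*(-18751))/(-1 - 1*(-102)) = -118*(-117)*(1/29956) + (-9837 + 18751)/(-1 + 102) = 13806*(1/29956) + 8914/101 = 6903/14978 + 8914*(1/101) = 6903/14978 + 8914/101 = 134211095/1512778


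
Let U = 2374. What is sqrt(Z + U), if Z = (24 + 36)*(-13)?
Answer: sqrt(1594) ≈ 39.925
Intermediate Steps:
Z = -780 (Z = 60*(-13) = -780)
sqrt(Z + U) = sqrt(-780 + 2374) = sqrt(1594)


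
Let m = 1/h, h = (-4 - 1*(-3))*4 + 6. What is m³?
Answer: ⅛ ≈ 0.12500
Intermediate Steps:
h = 2 (h = (-4 + 3)*4 + 6 = -1*4 + 6 = -4 + 6 = 2)
m = ½ (m = 1/2 = ½ ≈ 0.50000)
m³ = (½)³ = ⅛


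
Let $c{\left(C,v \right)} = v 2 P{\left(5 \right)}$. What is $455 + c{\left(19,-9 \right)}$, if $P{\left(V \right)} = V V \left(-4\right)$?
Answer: $2255$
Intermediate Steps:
$P{\left(V \right)} = - 4 V^{2}$ ($P{\left(V \right)} = V^{2} \left(-4\right) = - 4 V^{2}$)
$c{\left(C,v \right)} = - 200 v$ ($c{\left(C,v \right)} = v 2 \left(- 4 \cdot 5^{2}\right) = 2 v \left(\left(-4\right) 25\right) = 2 v \left(-100\right) = - 200 v$)
$455 + c{\left(19,-9 \right)} = 455 - -1800 = 455 + 1800 = 2255$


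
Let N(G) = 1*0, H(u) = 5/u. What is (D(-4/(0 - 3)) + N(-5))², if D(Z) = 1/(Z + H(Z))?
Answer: 144/3721 ≈ 0.038699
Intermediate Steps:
N(G) = 0
D(Z) = 1/(Z + 5/Z)
(D(-4/(0 - 3)) + N(-5))² = ((-4/(0 - 3))/(5 + (-4/(0 - 3))²) + 0)² = ((-4/(-3))/(5 + (-4/(-3))²) + 0)² = ((-4*(-⅓))/(5 + (-4*(-⅓))²) + 0)² = (4/(3*(5 + (4/3)²)) + 0)² = (4/(3*(5 + 16/9)) + 0)² = (4/(3*(61/9)) + 0)² = ((4/3)*(9/61) + 0)² = (12/61 + 0)² = (12/61)² = 144/3721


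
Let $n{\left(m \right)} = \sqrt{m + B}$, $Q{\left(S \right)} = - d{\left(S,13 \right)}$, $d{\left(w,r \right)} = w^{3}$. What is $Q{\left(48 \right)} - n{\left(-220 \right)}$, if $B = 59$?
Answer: $-110592 - i \sqrt{161} \approx -1.1059 \cdot 10^{5} - 12.689 i$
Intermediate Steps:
$Q{\left(S \right)} = - S^{3}$
$n{\left(m \right)} = \sqrt{59 + m}$ ($n{\left(m \right)} = \sqrt{m + 59} = \sqrt{59 + m}$)
$Q{\left(48 \right)} - n{\left(-220 \right)} = - 48^{3} - \sqrt{59 - 220} = \left(-1\right) 110592 - \sqrt{-161} = -110592 - i \sqrt{161}$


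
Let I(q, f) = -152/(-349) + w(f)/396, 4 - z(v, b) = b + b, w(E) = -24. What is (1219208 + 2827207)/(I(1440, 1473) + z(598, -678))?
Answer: 46602561555/15667438 ≈ 2974.5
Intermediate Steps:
z(v, b) = 4 - 2*b (z(v, b) = 4 - (b + b) = 4 - 2*b)
I(q, f) = 4318/11517 (I(q, f) = -152/(-349) - 24/396 = -152*(-1/349) - 24*1/396 = 152/349 - 2/33 = 4318/11517)
(1219208 + 2827207)/(I(1440, 1473) + z(598, -678)) = (1219208 + 2827207)/(4318/11517 + (4 - 2*(-678))) = 4046415/(4318/11517 + (4 + 1356)) = 4046415/(4318/11517 + 1360) = 4046415/(15667438/11517) = 4046415*(11517/15667438) = 46602561555/15667438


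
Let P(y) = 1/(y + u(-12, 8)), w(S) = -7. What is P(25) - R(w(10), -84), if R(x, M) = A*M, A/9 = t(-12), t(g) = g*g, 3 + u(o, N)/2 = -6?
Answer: 762049/7 ≈ 1.0886e+5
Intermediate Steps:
u(o, N) = -18 (u(o, N) = -6 + 2*(-6) = -6 - 12 = -18)
t(g) = g**2
A = 1296 (A = 9*(-12)**2 = 9*144 = 1296)
R(x, M) = 1296*M
P(y) = 1/(-18 + y) (P(y) = 1/(y - 18) = 1/(-18 + y))
P(25) - R(w(10), -84) = 1/(-18 + 25) - 1296*(-84) = 1/7 - 1*(-108864) = 1/7 + 108864 = 762049/7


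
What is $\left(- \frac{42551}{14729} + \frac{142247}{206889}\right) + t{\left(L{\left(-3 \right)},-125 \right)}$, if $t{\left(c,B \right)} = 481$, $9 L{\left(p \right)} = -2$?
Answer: $\frac{1459027769185}{3047268081} \approx 478.8$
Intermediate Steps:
$L{\left(p \right)} = - \frac{2}{9}$ ($L{\left(p \right)} = \frac{1}{9} \left(-2\right) = - \frac{2}{9}$)
$\left(- \frac{42551}{14729} + \frac{142247}{206889}\right) + t{\left(L{\left(-3 \right)},-125 \right)} = \left(- \frac{42551}{14729} + \frac{142247}{206889}\right) + 481 = - \frac{6708177776}{3047268081} + 481 = \frac{1459027769185}{3047268081}$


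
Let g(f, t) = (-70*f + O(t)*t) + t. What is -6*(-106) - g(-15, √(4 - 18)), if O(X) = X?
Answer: -400 - I*√14 ≈ -400.0 - 3.7417*I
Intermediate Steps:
g(f, t) = t + t² - 70*f (g(f, t) = (-70*f + t*t) + t = (-70*f + t²) + t = (t² - 70*f) + t = t + t² - 70*f)
-6*(-106) - g(-15, √(4 - 18)) = -6*(-106) - (√(4 - 18) + (√(4 - 18))² - 70*(-15)) = 636 - (√(-14) + (√(-14))² + 1050) = 636 - (I*√14 + (I*√14)² + 1050) = 636 - (I*√14 - 14 + 1050) = 636 - (1036 + I*√14) = 636 + (-1036 - I*√14) = -400 - I*√14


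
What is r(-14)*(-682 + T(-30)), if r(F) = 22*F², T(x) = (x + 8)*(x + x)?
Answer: 2751056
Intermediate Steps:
T(x) = 2*x*(8 + x) (T(x) = (8 + x)*(2*x) = 2*x*(8 + x))
r(-14)*(-682 + T(-30)) = (22*(-14)²)*(-682 + 2*(-30)*(8 - 30)) = (22*196)*(-682 + 2*(-30)*(-22)) = 4312*(-682 + 1320) = 4312*638 = 2751056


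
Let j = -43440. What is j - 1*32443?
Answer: -75883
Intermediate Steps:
j - 1*32443 = -43440 - 1*32443 = -43440 - 32443 = -75883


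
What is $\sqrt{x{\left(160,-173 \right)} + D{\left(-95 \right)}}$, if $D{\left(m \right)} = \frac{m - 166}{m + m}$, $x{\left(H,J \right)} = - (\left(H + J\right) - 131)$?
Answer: $\frac{9 \sqrt{64790}}{190} \approx 12.057$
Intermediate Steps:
$x{\left(H,J \right)} = 131 - H - J$ ($x{\left(H,J \right)} = - (-131 + H + J) = 131 - H - J$)
$D{\left(m \right)} = \frac{-166 + m}{2 m}$
$\sqrt{x{\left(160,-173 \right)} + D{\left(-95 \right)}} = \sqrt{\left(131 - 160 - -173\right) + \frac{-166 - 95}{2 \left(-95\right)}} = \sqrt{\left(131 - 160 + 173\right) + \frac{1}{2} \left(- \frac{1}{95}\right) \left(-261\right)} = \sqrt{144 + \frac{261}{190}} = \sqrt{\frac{27621}{190}} = \frac{9 \sqrt{64790}}{190}$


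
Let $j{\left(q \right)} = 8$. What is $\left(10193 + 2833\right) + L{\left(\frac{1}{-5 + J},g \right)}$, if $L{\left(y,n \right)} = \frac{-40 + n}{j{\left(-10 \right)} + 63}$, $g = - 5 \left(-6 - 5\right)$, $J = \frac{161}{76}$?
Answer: $\frac{924861}{71} \approx 13026.0$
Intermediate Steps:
$J = \frac{161}{76}$ ($J = 161 \cdot \frac{1}{76} = \frac{161}{76} \approx 2.1184$)
$g = 55$ ($g = \left(-5\right) \left(-11\right) = 55$)
$L{\left(y,n \right)} = - \frac{40}{71} + \frac{n}{71}$ ($L{\left(y,n \right)} = \frac{-40 + n}{8 + 63} = \frac{-40 + n}{71} = \left(-40 + n\right) \frac{1}{71} = - \frac{40}{71} + \frac{n}{71}$)
$\left(10193 + 2833\right) + L{\left(\frac{1}{-5 + J},g \right)} = \left(10193 + 2833\right) + \left(- \frac{40}{71} + \frac{1}{71} \cdot 55\right) = 13026 + \left(- \frac{40}{71} + \frac{55}{71}\right) = 13026 + \frac{15}{71} = \frac{924861}{71}$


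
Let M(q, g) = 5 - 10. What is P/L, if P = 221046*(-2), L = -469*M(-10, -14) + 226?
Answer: -147364/857 ≈ -171.95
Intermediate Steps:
M(q, g) = -5
L = 2571 (L = -469*(-5) + 226 = 2345 + 226 = 2571)
P = -442092
P/L = -442092/2571 = -442092*1/2571 = -147364/857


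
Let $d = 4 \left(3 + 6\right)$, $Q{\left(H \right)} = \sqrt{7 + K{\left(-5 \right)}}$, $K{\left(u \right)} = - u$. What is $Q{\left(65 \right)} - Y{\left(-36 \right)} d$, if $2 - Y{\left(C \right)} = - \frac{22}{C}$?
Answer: $-50 + 2 \sqrt{3} \approx -46.536$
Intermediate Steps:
$Y{\left(C \right)} = 2 + \frac{22}{C}$ ($Y{\left(C \right)} = 2 - - \frac{22}{C} = 2 + \frac{22}{C}$)
$Q{\left(H \right)} = 2 \sqrt{3}$ ($Q{\left(H \right)} = \sqrt{7 - -5} = \sqrt{7 + 5} = \sqrt{12} = 2 \sqrt{3}$)
$d = 36$ ($d = 4 \cdot 9 = 36$)
$Q{\left(65 \right)} - Y{\left(-36 \right)} d = 2 \sqrt{3} - \left(2 + \frac{22}{-36}\right) 36 = 2 \sqrt{3} - \left(2 + 22 \left(- \frac{1}{36}\right)\right) 36 = 2 \sqrt{3} - \left(2 - \frac{11}{18}\right) 36 = 2 \sqrt{3} - \frac{25}{18} \cdot 36 = 2 \sqrt{3} - 50 = -50 + 2 \sqrt{3}$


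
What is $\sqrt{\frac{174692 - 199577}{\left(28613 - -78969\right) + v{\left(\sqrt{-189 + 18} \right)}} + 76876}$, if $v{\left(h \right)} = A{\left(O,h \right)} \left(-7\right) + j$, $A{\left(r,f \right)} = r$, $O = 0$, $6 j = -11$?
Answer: $\frac{\sqrt{32029960098580126}}{645481} \approx 277.26$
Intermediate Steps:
$j = - \frac{11}{6}$ ($j = \frac{1}{6} \left(-11\right) = - \frac{11}{6} \approx -1.8333$)
$v{\left(h \right)} = - \frac{11}{6}$ ($v{\left(h \right)} = 0 \left(-7\right) - \frac{11}{6} = 0 - \frac{11}{6} = - \frac{11}{6}$)
$\sqrt{\frac{174692 - 199577}{\left(28613 - -78969\right) + v{\left(\sqrt{-189 + 18} \right)}} + 76876} = \sqrt{\frac{174692 - 199577}{\left(28613 - -78969\right) - \frac{11}{6}} + 76876} = \sqrt{- \frac{24885}{\left(28613 + 78969\right) - \frac{11}{6}} + 76876} = \sqrt{- \frac{24885}{107582 - \frac{11}{6}} + 76876} = \sqrt{- \frac{24885}{\frac{645481}{6}} + 76876} = \sqrt{\left(-24885\right) \frac{6}{645481} + 76876} = \sqrt{- \frac{149310}{645481} + 76876} = \sqrt{\frac{49621848046}{645481}} = \frac{\sqrt{32029960098580126}}{645481}$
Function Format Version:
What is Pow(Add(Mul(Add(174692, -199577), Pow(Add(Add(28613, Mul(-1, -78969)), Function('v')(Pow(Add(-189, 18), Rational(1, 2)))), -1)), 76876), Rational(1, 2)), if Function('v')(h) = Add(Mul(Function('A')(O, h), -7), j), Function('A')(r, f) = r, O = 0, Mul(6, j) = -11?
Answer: Mul(Rational(1, 645481), Pow(32029960098580126, Rational(1, 2))) ≈ 277.26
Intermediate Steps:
j = Rational(-11, 6) (j = Mul(Rational(1, 6), -11) = Rational(-11, 6) ≈ -1.8333)
Function('v')(h) = Rational(-11, 6) (Function('v')(h) = Add(Mul(0, -7), Rational(-11, 6)) = Add(0, Rational(-11, 6)) = Rational(-11, 6))
Pow(Add(Mul(Add(174692, -199577), Pow(Add(Add(28613, Mul(-1, -78969)), Function('v')(Pow(Add(-189, 18), Rational(1, 2)))), -1)), 76876), Rational(1, 2)) = Pow(Add(Mul(Add(174692, -199577), Pow(Add(Add(28613, Mul(-1, -78969)), Rational(-11, 6)), -1)), 76876), Rational(1, 2)) = Pow(Add(Mul(-24885, Pow(Add(Add(28613, 78969), Rational(-11, 6)), -1)), 76876), Rational(1, 2)) = Pow(Add(Mul(-24885, Pow(Add(107582, Rational(-11, 6)), -1)), 76876), Rational(1, 2)) = Pow(Add(Mul(-24885, Pow(Rational(645481, 6), -1)), 76876), Rational(1, 2)) = Pow(Add(Mul(-24885, Rational(6, 645481)), 76876), Rational(1, 2)) = Pow(Add(Rational(-149310, 645481), 76876), Rational(1, 2)) = Pow(Rational(49621848046, 645481), Rational(1, 2)) = Mul(Rational(1, 645481), Pow(32029960098580126, Rational(1, 2)))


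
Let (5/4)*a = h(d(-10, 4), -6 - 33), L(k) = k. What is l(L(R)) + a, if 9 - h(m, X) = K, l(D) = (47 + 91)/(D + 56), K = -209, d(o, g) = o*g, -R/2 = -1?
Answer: 25633/145 ≈ 176.78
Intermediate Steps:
R = 2 (R = -2*(-1) = 2)
d(o, g) = g*o
l(D) = 138/(56 + D)
h(m, X) = 218 (h(m, X) = 9 - 1*(-209) = 9 + 209 = 218)
a = 872/5 (a = (⅘)*218 = 872/5 ≈ 174.40)
l(L(R)) + a = 138/(56 + 2) + 872/5 = 138/58 + 872/5 = 138*(1/58) + 872/5 = 69/29 + 872/5 = 25633/145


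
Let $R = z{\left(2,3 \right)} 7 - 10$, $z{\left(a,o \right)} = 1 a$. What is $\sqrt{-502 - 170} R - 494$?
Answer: $-494 + 16 i \sqrt{42} \approx -494.0 + 103.69 i$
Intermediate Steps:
$z{\left(a,o \right)} = a$
$R = 4$ ($R = 2 \cdot 7 - 10 = 14 - 10 = 4$)
$\sqrt{-502 - 170} R - 494 = \sqrt{-502 - 170} \cdot 4 - 494 = \sqrt{-672} \cdot 4 - 494 = 4 i \sqrt{42} \cdot 4 - 494 = 16 i \sqrt{42} - 494 = -494 + 16 i \sqrt{42}$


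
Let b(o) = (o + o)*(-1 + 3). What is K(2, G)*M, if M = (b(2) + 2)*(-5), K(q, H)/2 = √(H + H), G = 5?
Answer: -100*√10 ≈ -316.23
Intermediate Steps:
b(o) = 4*o (b(o) = (2*o)*2 = 4*o)
K(q, H) = 2*√2*√H (K(q, H) = 2*√(H + H) = 2*√(2*H) = 2*(√2*√H) = 2*√2*√H)
M = -50 (M = (4*2 + 2)*(-5) = (8 + 2)*(-5) = 10*(-5) = -50)
K(2, G)*M = (2*√2*√5)*(-50) = (2*√10)*(-50) = -100*√10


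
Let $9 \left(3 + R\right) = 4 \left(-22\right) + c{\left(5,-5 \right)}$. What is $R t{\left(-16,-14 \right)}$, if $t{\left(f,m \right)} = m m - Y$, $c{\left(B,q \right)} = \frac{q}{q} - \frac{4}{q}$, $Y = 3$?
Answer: $- \frac{109238}{45} \approx -2427.5$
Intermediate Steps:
$c{\left(B,q \right)} = 1 - \frac{4}{q}$
$t{\left(f,m \right)} = -3 + m^{2}$ ($t{\left(f,m \right)} = m m - 3 = m^{2} - 3 = -3 + m^{2}$)
$R = - \frac{566}{45}$ ($R = -3 + \frac{4 \left(-22\right) + \frac{-4 - 5}{-5}}{9} = -3 + \frac{-88 - - \frac{9}{5}}{9} = -3 + \frac{-88 + \frac{9}{5}}{9} = -3 + \frac{1}{9} \left(- \frac{431}{5}\right) = -3 - \frac{431}{45} = - \frac{566}{45} \approx -12.578$)
$R t{\left(-16,-14 \right)} = - \frac{566 \left(-3 + \left(-14\right)^{2}\right)}{45} = - \frac{566 \left(-3 + 196\right)}{45} = \left(- \frac{566}{45}\right) 193 = - \frac{109238}{45}$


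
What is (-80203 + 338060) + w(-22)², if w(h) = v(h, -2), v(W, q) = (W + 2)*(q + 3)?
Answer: 258257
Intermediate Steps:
v(W, q) = (2 + W)*(3 + q)
w(h) = 2 + h (w(h) = 6 + 2*(-2) + 3*h + h*(-2) = 6 - 4 + 3*h - 2*h = 2 + h)
(-80203 + 338060) + w(-22)² = (-80203 + 338060) + (2 - 22)² = 257857 + (-20)² = 257857 + 400 = 258257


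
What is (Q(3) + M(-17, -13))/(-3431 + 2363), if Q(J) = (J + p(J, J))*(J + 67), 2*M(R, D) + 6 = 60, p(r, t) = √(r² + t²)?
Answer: -79/356 - 35*√2/178 ≈ -0.49999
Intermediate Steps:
M(R, D) = 27 (M(R, D) = -3 + (½)*60 = -3 + 30 = 27)
Q(J) = (67 + J)*(J + √2*√(J²)) (Q(J) = (J + √(J² + J²))*(J + 67) = (J + √(2*J²))*(67 + J) = (J + √2*√(J²))*(67 + J) = (67 + J)*(J + √2*√(J²)))
(Q(3) + M(-17, -13))/(-3431 + 2363) = ((3² + 67*3 + 67*√2*√(3²) + 3*√2*√(3²)) + 27)/(-3431 + 2363) = ((9 + 201 + 67*√2*√9 + 3*√2*√9) + 27)/(-1068) = ((9 + 201 + 67*√2*3 + 3*√2*3) + 27)*(-1/1068) = ((9 + 201 + 201*√2 + 9*√2) + 27)*(-1/1068) = ((210 + 210*√2) + 27)*(-1/1068) = (237 + 210*√2)*(-1/1068) = -79/356 - 35*√2/178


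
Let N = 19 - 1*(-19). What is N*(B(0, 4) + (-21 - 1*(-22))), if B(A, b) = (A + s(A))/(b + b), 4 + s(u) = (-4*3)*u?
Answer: 19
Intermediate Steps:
s(u) = -4 - 12*u (s(u) = -4 + (-4*3)*u = -4 - 12*u)
B(A, b) = (-4 - 11*A)/(2*b) (B(A, b) = (A + (-4 - 12*A))/(b + b) = (-4 - 11*A)/((2*b)) = (-4 - 11*A)*(1/(2*b)) = (-4 - 11*A)/(2*b))
N = 38 (N = 19 + 19 = 38)
N*(B(0, 4) + (-21 - 1*(-22))) = 38*((1/2)*(-4 - 11*0)/4 + (-21 - 1*(-22))) = 38*((1/2)*(1/4)*(-4 + 0) + (-21 + 22)) = 38*((1/2)*(1/4)*(-4) + 1) = 38*(-1/2 + 1) = 38*(1/2) = 19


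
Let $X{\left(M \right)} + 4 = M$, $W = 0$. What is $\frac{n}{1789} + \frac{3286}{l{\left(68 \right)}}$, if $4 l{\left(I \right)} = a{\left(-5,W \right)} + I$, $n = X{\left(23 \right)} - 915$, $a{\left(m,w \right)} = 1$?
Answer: $\frac{23452792}{123441} \approx 189.99$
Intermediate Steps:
$X{\left(M \right)} = -4 + M$
$n = -896$ ($n = \left(-4 + 23\right) - 915 = 19 - 915 = -896$)
$l{\left(I \right)} = \frac{1}{4} + \frac{I}{4}$ ($l{\left(I \right)} = \frac{1 + I}{4} = \frac{1}{4} + \frac{I}{4}$)
$\frac{n}{1789} + \frac{3286}{l{\left(68 \right)}} = - \frac{896}{1789} + \frac{3286}{\frac{1}{4} + \frac{1}{4} \cdot 68} = \left(-896\right) \frac{1}{1789} + \frac{3286}{\frac{1}{4} + 17} = - \frac{896}{1789} + \frac{3286}{\frac{69}{4}} = - \frac{896}{1789} + 3286 \cdot \frac{4}{69} = - \frac{896}{1789} + \frac{13144}{69} = \frac{23452792}{123441}$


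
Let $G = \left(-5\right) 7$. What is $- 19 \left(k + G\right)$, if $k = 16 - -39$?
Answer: $-380$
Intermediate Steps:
$k = 55$ ($k = 16 + 39 = 55$)
$G = -35$
$- 19 \left(k + G\right) = - 19 \left(55 - 35\right) = \left(-19\right) 20 = -380$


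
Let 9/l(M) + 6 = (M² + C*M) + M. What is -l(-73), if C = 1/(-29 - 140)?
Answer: -1521/887323 ≈ -0.0017141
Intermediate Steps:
C = -1/169 (C = 1/(-169) = -1/169 ≈ -0.0059172)
l(M) = 9/(-6 + M² + 168*M/169) (l(M) = 9/(-6 + ((M² - M/169) + M)) = 9/(-6 + (M² + 168*M/169)) = 9/(-6 + M² + 168*M/169))
-l(-73) = -1521/(-1014 + 168*(-73) + 169*(-73)²) = -1521/(-1014 - 12264 + 169*5329) = -1521/(-1014 - 12264 + 900601) = -1521/887323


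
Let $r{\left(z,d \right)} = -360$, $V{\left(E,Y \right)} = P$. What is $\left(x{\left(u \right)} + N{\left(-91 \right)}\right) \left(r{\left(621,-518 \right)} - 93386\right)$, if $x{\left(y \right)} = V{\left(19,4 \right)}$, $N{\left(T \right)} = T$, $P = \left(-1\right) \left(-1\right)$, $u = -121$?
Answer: $8437140$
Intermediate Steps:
$P = 1$
$V{\left(E,Y \right)} = 1$
$x{\left(y \right)} = 1$
$\left(x{\left(u \right)} + N{\left(-91 \right)}\right) \left(r{\left(621,-518 \right)} - 93386\right) = \left(1 - 91\right) \left(-360 - 93386\right) = \left(-90\right) \left(-93746\right) = 8437140$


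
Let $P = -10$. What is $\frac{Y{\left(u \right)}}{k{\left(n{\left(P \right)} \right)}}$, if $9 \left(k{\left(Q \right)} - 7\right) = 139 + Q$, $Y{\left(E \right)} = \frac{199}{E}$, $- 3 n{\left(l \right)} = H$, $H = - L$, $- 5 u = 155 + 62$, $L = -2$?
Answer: $- \frac{26865}{131068} \approx -0.20497$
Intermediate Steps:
$u = - \frac{217}{5}$ ($u = - \frac{155 + 62}{5} = \left(- \frac{1}{5}\right) 217 = - \frac{217}{5} \approx -43.4$)
$H = 2$ ($H = \left(-1\right) \left(-2\right) = 2$)
$n{\left(l \right)} = - \frac{2}{3}$ ($n{\left(l \right)} = \left(- \frac{1}{3}\right) 2 = - \frac{2}{3}$)
$k{\left(Q \right)} = \frac{202}{9} + \frac{Q}{9}$ ($k{\left(Q \right)} = 7 + \frac{139 + Q}{9} = 7 + \left(\frac{139}{9} + \frac{Q}{9}\right) = \frac{202}{9} + \frac{Q}{9}$)
$\frac{Y{\left(u \right)}}{k{\left(n{\left(P \right)} \right)}} = \frac{199 \frac{1}{- \frac{217}{5}}}{\frac{202}{9} + \frac{1}{9} \left(- \frac{2}{3}\right)} = \frac{199 \left(- \frac{5}{217}\right)}{\frac{202}{9} - \frac{2}{27}} = - \frac{995}{217 \cdot \frac{604}{27}} = \left(- \frac{995}{217}\right) \frac{27}{604} = - \frac{26865}{131068}$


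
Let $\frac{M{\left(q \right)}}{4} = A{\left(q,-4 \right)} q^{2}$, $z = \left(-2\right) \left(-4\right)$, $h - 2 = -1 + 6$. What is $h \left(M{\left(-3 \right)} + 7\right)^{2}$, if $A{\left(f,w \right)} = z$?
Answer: $609175$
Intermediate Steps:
$h = 7$ ($h = 2 + \left(-1 + 6\right) = 2 + 5 = 7$)
$z = 8$
$A{\left(f,w \right)} = 8$
$M{\left(q \right)} = 32 q^{2}$ ($M{\left(q \right)} = 4 \cdot 8 q^{2} = 32 q^{2}$)
$h \left(M{\left(-3 \right)} + 7\right)^{2} = 7 \left(32 \left(-3\right)^{2} + 7\right)^{2} = 7 \left(32 \cdot 9 + 7\right)^{2} = 7 \left(288 + 7\right)^{2} = 7 \cdot 295^{2} = 7 \cdot 87025 = 609175$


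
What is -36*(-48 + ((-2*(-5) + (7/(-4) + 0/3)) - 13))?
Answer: 1899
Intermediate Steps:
-36*(-48 + ((-2*(-5) + (7/(-4) + 0/3)) - 13)) = -36*(-48 + ((10 + (7*(-¼) + 0*(⅓))) - 13)) = -36*(-48 + ((10 + (-7/4 + 0)) - 13)) = -36*(-48 + ((10 - 7/4) - 13)) = -36*(-48 + (33/4 - 13)) = -36*(-48 - 19/4) = -36*(-211/4) = 1899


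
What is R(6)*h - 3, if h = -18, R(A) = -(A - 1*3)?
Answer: 51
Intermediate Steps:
R(A) = 3 - A (R(A) = -(A - 3) = -(-3 + A) = 3 - A)
R(6)*h - 3 = (3 - 1*6)*(-18) - 3 = (3 - 6)*(-18) - 3 = -3*(-18) - 3 = 54 - 3 = 51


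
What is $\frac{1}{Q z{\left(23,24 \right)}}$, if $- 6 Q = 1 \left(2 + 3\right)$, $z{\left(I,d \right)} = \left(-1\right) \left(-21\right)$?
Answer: $- \frac{2}{35} \approx -0.057143$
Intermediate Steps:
$z{\left(I,d \right)} = 21$
$Q = - \frac{5}{6}$ ($Q = - \frac{1 \left(2 + 3\right)}{6} = - \frac{1 \cdot 5}{6} = \left(- \frac{1}{6}\right) 5 = - \frac{5}{6} \approx -0.83333$)
$\frac{1}{Q z{\left(23,24 \right)}} = \frac{1}{\left(- \frac{5}{6}\right) 21} = \frac{1}{- \frac{35}{2}} = - \frac{2}{35}$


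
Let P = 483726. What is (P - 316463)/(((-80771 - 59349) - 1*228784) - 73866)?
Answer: -167263/442770 ≈ -0.37777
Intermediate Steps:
(P - 316463)/(((-80771 - 59349) - 1*228784) - 73866) = (483726 - 316463)/(((-80771 - 59349) - 1*228784) - 73866) = 167263/((-140120 - 228784) - 73866) = 167263/(-368904 - 73866) = 167263/(-442770) = 167263*(-1/442770) = -167263/442770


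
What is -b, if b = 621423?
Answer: -621423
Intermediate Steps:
-b = -1*621423 = -621423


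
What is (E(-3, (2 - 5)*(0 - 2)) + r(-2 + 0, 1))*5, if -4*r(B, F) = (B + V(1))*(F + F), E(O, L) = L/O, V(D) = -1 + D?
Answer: -5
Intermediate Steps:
r(B, F) = -B*F/2 (r(B, F) = -(B + (-1 + 1))*(F + F)/4 = -(B + 0)*2*F/4 = -B*2*F/4 = -B*F/2)
(E(-3, (2 - 5)*(0 - 2)) + r(-2 + 0, 1))*5 = (((2 - 5)*(0 - 2))/(-3) - ½*(-2 + 0)*1)*5 = (-3*(-2)*(-⅓) - ½*(-2)*1)*5 = (6*(-⅓) + 1)*5 = (-2 + 1)*5 = -1*5 = -5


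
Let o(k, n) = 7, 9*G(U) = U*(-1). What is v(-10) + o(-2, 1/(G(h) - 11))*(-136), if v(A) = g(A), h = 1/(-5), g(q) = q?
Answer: -962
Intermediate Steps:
h = -⅕ ≈ -0.20000
v(A) = A
G(U) = -U/9 (G(U) = (U*(-1))/9 = (-U)/9 = -U/9)
v(-10) + o(-2, 1/(G(h) - 11))*(-136) = -10 + 7*(-136) = -10 - 952 = -962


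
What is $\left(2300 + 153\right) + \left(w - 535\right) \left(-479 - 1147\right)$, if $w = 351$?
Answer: $301637$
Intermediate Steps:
$\left(2300 + 153\right) + \left(w - 535\right) \left(-479 - 1147\right) = \left(2300 + 153\right) + \left(351 - 535\right) \left(-479 - 1147\right) = 2453 - -299184 = 2453 + 299184 = 301637$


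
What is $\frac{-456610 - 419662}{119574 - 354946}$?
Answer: $\frac{219068}{58843} \approx 3.7229$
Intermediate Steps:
$\frac{-456610 - 419662}{119574 - 354946} = - \frac{876272}{119574 - 354946} = - \frac{876272}{-235372} = \left(-876272\right) \left(- \frac{1}{235372}\right) = \frac{219068}{58843}$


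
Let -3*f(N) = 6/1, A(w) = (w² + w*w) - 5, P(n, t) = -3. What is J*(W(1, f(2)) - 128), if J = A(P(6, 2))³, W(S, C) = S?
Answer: -279019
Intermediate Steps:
A(w) = -5 + 2*w² (A(w) = (w² + w²) - 5 = 2*w² - 5 = -5 + 2*w²)
f(N) = -2 (f(N) = -2/1 = -2)
J = 2197 (J = (-5 + 2*(-3)²)³ = (-5 + 2*9)³ = (-5 + 18)³ = 13³ = 2197)
J*(W(1, f(2)) - 128) = 2197*(1 - 128) = 2197*(-127) = -279019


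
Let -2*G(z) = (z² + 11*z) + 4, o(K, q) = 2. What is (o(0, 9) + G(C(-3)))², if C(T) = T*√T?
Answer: -1269/2 + 891*I*√3/2 ≈ -634.5 + 771.63*I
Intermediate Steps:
C(T) = T^(3/2)
G(z) = -2 - 11*z/2 - z²/2 (G(z) = -((z² + 11*z) + 4)/2 = -(4 + z² + 11*z)/2 = -2 - 11*z/2 - z²/2)
(o(0, 9) + G(C(-3)))² = (2 + (-2 - (-33)*I*√3/2 - ((-3)^(3/2))²/2))² = (2 + (-2 - (-33)*I*√3/2 - (-3*I*√3)²/2))² = (2 + (-2 + 33*I*√3/2 - ½*(-27)))² = (2 + (-2 + 33*I*√3/2 + 27/2))² = (2 + (23/2 + 33*I*√3/2))² = (27/2 + 33*I*√3/2)²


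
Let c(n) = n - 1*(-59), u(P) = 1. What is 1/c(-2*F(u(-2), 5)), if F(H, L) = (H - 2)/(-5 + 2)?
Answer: 3/175 ≈ 0.017143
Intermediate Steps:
F(H, L) = ⅔ - H/3 (F(H, L) = (-2 + H)/(-3) = (-2 + H)*(-⅓) = ⅔ - H/3)
c(n) = 59 + n (c(n) = n + 59 = 59 + n)
1/c(-2*F(u(-2), 5)) = 1/(59 - 2*(⅔ - ⅓*1)) = 1/(59 - 2*(⅔ - ⅓)) = 1/(59 - 2*⅓) = 1/(59 - ⅔) = 1/(175/3) = 3/175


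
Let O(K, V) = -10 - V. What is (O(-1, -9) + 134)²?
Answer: 17689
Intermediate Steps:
(O(-1, -9) + 134)² = ((-10 - 1*(-9)) + 134)² = ((-10 + 9) + 134)² = (-1 + 134)² = 133² = 17689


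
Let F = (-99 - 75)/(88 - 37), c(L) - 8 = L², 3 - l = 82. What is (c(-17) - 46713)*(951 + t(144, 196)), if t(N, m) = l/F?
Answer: -1311275208/29 ≈ -4.5216e+7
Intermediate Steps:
l = -79 (l = 3 - 1*82 = 3 - 82 = -79)
c(L) = 8 + L²
F = -58/17 (F = -174/51 = -174*1/51 = -58/17 ≈ -3.4118)
t(N, m) = 1343/58 (t(N, m) = -79/(-58/17) = -79*(-17/58) = 1343/58)
(c(-17) - 46713)*(951 + t(144, 196)) = ((8 + (-17)²) - 46713)*(951 + 1343/58) = ((8 + 289) - 46713)*(56501/58) = (297 - 46713)*(56501/58) = -46416*56501/58 = -1311275208/29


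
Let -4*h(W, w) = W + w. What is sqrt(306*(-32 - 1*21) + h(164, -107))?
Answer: I*sqrt(64929)/2 ≈ 127.41*I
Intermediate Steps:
h(W, w) = -W/4 - w/4 (h(W, w) = -(W + w)/4 = -W/4 - w/4)
sqrt(306*(-32 - 1*21) + h(164, -107)) = sqrt(306*(-32 - 1*21) + (-1/4*164 - 1/4*(-107))) = sqrt(306*(-32 - 21) + (-41 + 107/4)) = sqrt(306*(-53) - 57/4) = sqrt(-16218 - 57/4) = sqrt(-64929/4) = I*sqrt(64929)/2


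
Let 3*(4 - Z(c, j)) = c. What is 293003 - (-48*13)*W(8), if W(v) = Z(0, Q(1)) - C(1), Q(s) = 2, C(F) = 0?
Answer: 295499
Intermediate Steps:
Z(c, j) = 4 - c/3
W(v) = 4 (W(v) = (4 - ⅓*0) - 1*0 = (4 + 0) + 0 = 4 + 0 = 4)
293003 - (-48*13)*W(8) = 293003 - (-48*13)*4 = 293003 - (-624)*4 = 293003 - 1*(-2496) = 293003 + 2496 = 295499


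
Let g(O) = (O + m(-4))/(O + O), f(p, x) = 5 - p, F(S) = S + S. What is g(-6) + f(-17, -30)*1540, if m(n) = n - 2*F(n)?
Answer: 67759/2 ≈ 33880.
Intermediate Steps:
F(S) = 2*S
m(n) = -3*n (m(n) = n - 4*n = -3*n)
g(O) = (12 + O)/(2*O) (g(O) = (O - 3*(-4))/(O + O) = (O + 12)/((2*O)) = (12 + O)*(1/(2*O)) = (12 + O)/(2*O))
g(-6) + f(-17, -30)*1540 = (½)*(12 - 6)/(-6) + (5 - 1*(-17))*1540 = (½)*(-⅙)*6 + (5 + 17)*1540 = -½ + 22*1540 = -½ + 33880 = 67759/2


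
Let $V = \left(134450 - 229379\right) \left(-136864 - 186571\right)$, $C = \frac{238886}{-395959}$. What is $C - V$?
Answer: $- \frac{12157272163973171}{395959} \approx -3.0703 \cdot 10^{10}$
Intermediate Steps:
$C = - \frac{238886}{395959}$ ($C = 238886 \left(- \frac{1}{395959}\right) = - \frac{238886}{395959} \approx -0.60331$)
$V = 30703361115$ ($V = \left(-94929\right) \left(-323435\right) = 30703361115$)
$C - V = - \frac{238886}{395959} - 30703361115 = - \frac{12157272163973171}{395959}$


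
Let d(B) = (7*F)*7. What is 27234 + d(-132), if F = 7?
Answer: 27577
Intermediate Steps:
d(B) = 343 (d(B) = (7*7)*7 = 49*7 = 343)
27234 + d(-132) = 27234 + 343 = 27577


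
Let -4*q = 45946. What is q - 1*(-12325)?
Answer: 1677/2 ≈ 838.50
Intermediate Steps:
q = -22973/2 (q = -1/4*45946 = -22973/2 ≈ -11487.)
q - 1*(-12325) = -22973/2 - 1*(-12325) = -22973/2 + 12325 = 1677/2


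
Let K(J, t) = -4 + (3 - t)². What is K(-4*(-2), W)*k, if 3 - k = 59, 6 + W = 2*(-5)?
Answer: -19992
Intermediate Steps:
W = -16 (W = -6 + 2*(-5) = -6 - 10 = -16)
k = -56 (k = 3 - 1*59 = 3 - 59 = -56)
K(-4*(-2), W)*k = (-4 + (-3 - 16)²)*(-56) = (-4 + (-19)²)*(-56) = (-4 + 361)*(-56) = 357*(-56) = -19992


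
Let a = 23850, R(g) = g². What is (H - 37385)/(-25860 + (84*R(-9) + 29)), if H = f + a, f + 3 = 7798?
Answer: 5740/19027 ≈ 0.30168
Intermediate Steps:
f = 7795 (f = -3 + 7798 = 7795)
H = 31645 (H = 7795 + 23850 = 31645)
(H - 37385)/(-25860 + (84*R(-9) + 29)) = (31645 - 37385)/(-25860 + (84*(-9)² + 29)) = -5740/(-25860 + (84*81 + 29)) = -5740/(-25860 + (6804 + 29)) = -5740/(-25860 + 6833) = -5740/(-19027) = -5740*(-1/19027) = 5740/19027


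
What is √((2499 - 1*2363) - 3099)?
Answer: I*√2963 ≈ 54.433*I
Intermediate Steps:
√((2499 - 1*2363) - 3099) = √((2499 - 2363) - 3099) = √(136 - 3099) = √(-2963) = I*√2963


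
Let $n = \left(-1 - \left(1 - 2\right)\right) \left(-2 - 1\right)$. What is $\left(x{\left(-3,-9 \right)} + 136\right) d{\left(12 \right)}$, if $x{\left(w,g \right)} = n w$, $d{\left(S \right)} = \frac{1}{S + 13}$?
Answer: $\frac{136}{25} \approx 5.44$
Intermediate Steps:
$n = 0$ ($n = \left(-1 - -1\right) \left(-3\right) = \left(-1 + \left(-1 + 2\right)\right) \left(-3\right) = \left(-1 + 1\right) \left(-3\right) = 0 \left(-3\right) = 0$)
$d{\left(S \right)} = \frac{1}{13 + S}$
$x{\left(w,g \right)} = 0$ ($x{\left(w,g \right)} = 0 w = 0$)
$\left(x{\left(-3,-9 \right)} + 136\right) d{\left(12 \right)} = \frac{0 + 136}{13 + 12} = \frac{136}{25}$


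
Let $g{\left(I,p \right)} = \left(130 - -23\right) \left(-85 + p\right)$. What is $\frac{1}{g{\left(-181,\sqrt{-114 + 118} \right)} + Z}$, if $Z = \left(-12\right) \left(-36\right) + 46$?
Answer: $- \frac{1}{12221} \approx -8.1826 \cdot 10^{-5}$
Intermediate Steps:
$g{\left(I,p \right)} = -13005 + 153 p$ ($g{\left(I,p \right)} = \left(130 + \left(-3 + 26\right)\right) \left(-85 + p\right) = \left(130 + 23\right) \left(-85 + p\right) = 153 \left(-85 + p\right) = -13005 + 153 p$)
$Z = 478$ ($Z = 432 + 46 = 478$)
$\frac{1}{g{\left(-181,\sqrt{-114 + 118} \right)} + Z} = \frac{1}{\left(-13005 + 153 \sqrt{-114 + 118}\right) + 478} = \frac{1}{\left(-13005 + 153 \sqrt{4}\right) + 478} = \frac{1}{\left(-13005 + 153 \cdot 2\right) + 478} = \frac{1}{\left(-13005 + 306\right) + 478} = \frac{1}{-12699 + 478} = \frac{1}{-12221} = - \frac{1}{12221}$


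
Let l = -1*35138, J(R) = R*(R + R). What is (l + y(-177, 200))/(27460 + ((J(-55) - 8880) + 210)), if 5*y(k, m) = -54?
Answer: -21968/15525 ≈ -1.4150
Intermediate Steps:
y(k, m) = -54/5 (y(k, m) = (1/5)*(-54) = -54/5)
J(R) = 2*R**2 (J(R) = R*(2*R) = 2*R**2)
l = -35138
(l + y(-177, 200))/(27460 + ((J(-55) - 8880) + 210)) = (-35138 - 54/5)/(27460 + ((2*(-55)**2 - 8880) + 210)) = -175744/(5*(27460 + ((2*3025 - 8880) + 210))) = -175744/(5*(27460 + ((6050 - 8880) + 210))) = -175744/(5*(27460 + (-2830 + 210))) = -175744/(5*(27460 - 2620)) = -175744/5/24840 = -175744/5*1/24840 = -21968/15525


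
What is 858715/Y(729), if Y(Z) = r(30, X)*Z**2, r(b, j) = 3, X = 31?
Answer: 858715/1594323 ≈ 0.53861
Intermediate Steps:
Y(Z) = 3*Z**2
858715/Y(729) = 858715/((3*729**2)) = 858715/((3*531441)) = 858715/1594323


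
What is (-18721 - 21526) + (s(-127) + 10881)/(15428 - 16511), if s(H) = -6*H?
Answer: -14533048/361 ≈ -40258.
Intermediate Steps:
(-18721 - 21526) + (s(-127) + 10881)/(15428 - 16511) = (-18721 - 21526) + (-6*(-127) + 10881)/(15428 - 16511) = -40247 + (762 + 10881)/(-1083) = -40247 + 11643*(-1/1083) = -40247 - 3881/361 = -14533048/361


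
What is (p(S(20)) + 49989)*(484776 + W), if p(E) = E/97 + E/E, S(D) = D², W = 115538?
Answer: 2911180721020/97 ≈ 3.0012e+10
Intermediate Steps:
p(E) = 1 + E/97 (p(E) = E*(1/97) + 1 = E/97 + 1 = 1 + E/97)
(p(S(20)) + 49989)*(484776 + W) = ((1 + (1/97)*20²) + 49989)*(484776 + 115538) = ((1 + (1/97)*400) + 49989)*600314 = ((1 + 400/97) + 49989)*600314 = (497/97 + 49989)*600314 = (4849430/97)*600314 = 2911180721020/97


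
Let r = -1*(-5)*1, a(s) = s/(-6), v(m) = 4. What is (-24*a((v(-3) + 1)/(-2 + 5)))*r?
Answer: 100/3 ≈ 33.333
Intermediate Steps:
a(s) = -s/6 (a(s) = s*(-1/6) = -s/6)
r = 5 (r = 5*1 = 5)
(-24*a((v(-3) + 1)/(-2 + 5)))*r = -(-4)*(4 + 1)/(-2 + 5)*5 = -(-4)*5/3*5 = -24*(-5/18)*5 = (20/3)*5 = 100/3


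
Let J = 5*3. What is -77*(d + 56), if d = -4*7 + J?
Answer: -3311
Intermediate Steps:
J = 15
d = -13 (d = -4*7 + 15 = -28 + 15 = -13)
-77*(d + 56) = -77*(-13 + 56) = -77*43 = -3311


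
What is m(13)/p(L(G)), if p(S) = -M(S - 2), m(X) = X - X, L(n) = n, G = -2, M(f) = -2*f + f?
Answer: 0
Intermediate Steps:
M(f) = -f
m(X) = 0
p(S) = -2 + S (p(S) = -(-1)*(S - 2) = -(-1)*(-2 + S) = -(2 - S) = -2 + S)
m(13)/p(L(G)) = 0/(-2 - 2) = 0/(-4) = 0*(-¼) = 0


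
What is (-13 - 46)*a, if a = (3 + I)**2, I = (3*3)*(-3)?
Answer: -33984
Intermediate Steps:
I = -27 (I = 9*(-3) = -27)
a = 576 (a = (3 - 27)**2 = (-24)**2 = 576)
(-13 - 46)*a = (-13 - 46)*576 = -59*576 = -33984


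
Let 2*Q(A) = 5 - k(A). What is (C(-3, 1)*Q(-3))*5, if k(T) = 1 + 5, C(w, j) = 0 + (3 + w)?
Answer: 0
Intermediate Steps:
C(w, j) = 3 + w
k(T) = 6
Q(A) = -½ (Q(A) = (5 - 1*6)/2 = (5 - 6)/2 = (½)*(-1) = -½)
(C(-3, 1)*Q(-3))*5 = ((3 - 3)*(-½))*5 = (0*(-½))*5 = 0*5 = 0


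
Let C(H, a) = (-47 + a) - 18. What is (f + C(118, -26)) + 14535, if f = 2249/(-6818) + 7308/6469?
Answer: 637097170211/44105642 ≈ 14445.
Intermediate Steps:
C(H, a) = -65 + a
f = 35277163/44105642 (f = 2249*(-1/6818) + 7308*(1/6469) = -2249/6818 + 7308/6469 = 35277163/44105642 ≈ 0.79983)
(f + C(118, -26)) + 14535 = (35277163/44105642 + (-65 - 26)) + 14535 = (35277163/44105642 - 91) + 14535 = -3978336259/44105642 + 14535 = 637097170211/44105642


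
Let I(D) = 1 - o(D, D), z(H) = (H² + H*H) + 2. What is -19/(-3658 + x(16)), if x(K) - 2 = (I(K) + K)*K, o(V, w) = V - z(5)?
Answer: 19/2808 ≈ 0.0067664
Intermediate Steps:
z(H) = 2 + 2*H² (z(H) = (H² + H²) + 2 = 2*H² + 2 = 2 + 2*H²)
o(V, w) = -52 + V (o(V, w) = V - (2 + 2*5²) = V - (2 + 2*25) = V - (2 + 50) = V - 1*52 = V - 52 = -52 + V)
I(D) = 53 - D (I(D) = 1 - (-52 + D) = 1 + (52 - D) = 53 - D)
x(K) = 2 + 53*K (x(K) = 2 + ((53 - K) + K)*K = 2 + 53*K)
-19/(-3658 + x(16)) = -19/(-3658 + (2 + 53*16)) = -19/(-3658 + (2 + 848)) = -19/(-3658 + 850) = -19/(-2808) = -19*(-1/2808) = 19/2808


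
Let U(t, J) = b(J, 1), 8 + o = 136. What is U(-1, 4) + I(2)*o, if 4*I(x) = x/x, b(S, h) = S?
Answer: 36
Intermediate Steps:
o = 128 (o = -8 + 136 = 128)
I(x) = 1/4 (I(x) = (x/x)/4 = (1/4)*1 = 1/4)
U(t, J) = J
U(-1, 4) + I(2)*o = 4 + (1/4)*128 = 4 + 32 = 36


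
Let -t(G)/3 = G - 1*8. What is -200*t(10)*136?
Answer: 163200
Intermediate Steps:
t(G) = 24 - 3*G (t(G) = -3*(G - 1*8) = -3*(G - 8) = -3*(-8 + G) = 24 - 3*G)
-200*t(10)*136 = -200*(24 - 3*10)*136 = -200*(24 - 30)*136 = -200*(-6)*136 = 1200*136 = 163200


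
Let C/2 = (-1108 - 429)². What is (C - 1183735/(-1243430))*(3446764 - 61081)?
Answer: 3978097727888158245/248686 ≈ 1.5996e+13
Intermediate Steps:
C = 4724738 (C = 2*(-1108 - 429)² = 2*(-1537)² = 2*2362369 = 4724738)
(C - 1183735/(-1243430))*(3446764 - 61081) = (4724738 - 1183735/(-1243430))*(3446764 - 61081) = (4724738 - 1183735*(-1/1243430))*3385683 = (4724738 + 236747/248686)*3385683 = (1174976431015/248686)*3385683 = 3978097727888158245/248686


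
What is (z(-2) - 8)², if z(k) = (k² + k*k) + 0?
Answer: 0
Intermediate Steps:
z(k) = 2*k² (z(k) = (k² + k²) + 0 = 2*k² + 0 = 2*k²)
(z(-2) - 8)² = (2*(-2)² - 8)² = (2*4 - 8)² = (8 - 8)² = 0² = 0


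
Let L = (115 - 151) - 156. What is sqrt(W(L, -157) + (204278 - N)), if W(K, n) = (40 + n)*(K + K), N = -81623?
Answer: sqrt(330829) ≈ 575.18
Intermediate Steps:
L = -192 (L = -36 - 156 = -192)
W(K, n) = 2*K*(40 + n) (W(K, n) = (40 + n)*(2*K) = 2*K*(40 + n))
sqrt(W(L, -157) + (204278 - N)) = sqrt(2*(-192)*(40 - 157) + (204278 - 1*(-81623))) = sqrt(2*(-192)*(-117) + (204278 + 81623)) = sqrt(44928 + 285901) = sqrt(330829)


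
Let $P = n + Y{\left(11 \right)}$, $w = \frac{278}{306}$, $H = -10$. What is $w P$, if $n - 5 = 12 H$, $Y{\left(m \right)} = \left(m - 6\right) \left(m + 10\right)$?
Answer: $- \frac{1390}{153} \approx -9.085$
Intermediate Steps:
$Y{\left(m \right)} = \left(-6 + m\right) \left(10 + m\right)$
$w = \frac{139}{153}$ ($w = 278 \cdot \frac{1}{306} = \frac{139}{153} \approx 0.9085$)
$n = -115$ ($n = 5 + 12 \left(-10\right) = 5 - 120 = -115$)
$P = -10$ ($P = -115 + \left(-60 + 11^{2} + 4 \cdot 11\right) = -115 + \left(-60 + 121 + 44\right) = -115 + 105 = -10$)
$w P = \frac{139}{153} \left(-10\right) = - \frac{1390}{153}$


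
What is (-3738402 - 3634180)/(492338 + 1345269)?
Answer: -7372582/1837607 ≈ -4.0121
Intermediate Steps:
(-3738402 - 3634180)/(492338 + 1345269) = -7372582/1837607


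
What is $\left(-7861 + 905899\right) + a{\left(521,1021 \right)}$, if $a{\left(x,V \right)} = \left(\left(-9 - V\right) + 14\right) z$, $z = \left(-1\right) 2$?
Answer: $900070$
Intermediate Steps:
$z = -2$
$a{\left(x,V \right)} = -10 + 2 V$ ($a{\left(x,V \right)} = \left(\left(-9 - V\right) + 14\right) \left(-2\right) = \left(5 - V\right) \left(-2\right) = -10 + 2 V$)
$\left(-7861 + 905899\right) + a{\left(521,1021 \right)} = \left(-7861 + 905899\right) + \left(-10 + 2 \cdot 1021\right) = 898038 + \left(-10 + 2042\right) = 898038 + 2032 = 900070$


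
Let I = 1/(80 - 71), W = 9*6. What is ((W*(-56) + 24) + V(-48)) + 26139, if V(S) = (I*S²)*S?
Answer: 10851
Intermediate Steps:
W = 54
I = ⅑ (I = 1/9 = ⅑ ≈ 0.11111)
V(S) = S³/9 (V(S) = (S²/9)*S = S³/9)
((W*(-56) + 24) + V(-48)) + 26139 = ((54*(-56) + 24) + (⅑)*(-48)³) + 26139 = ((-3024 + 24) + (⅑)*(-110592)) + 26139 = (-3000 - 12288) + 26139 = -15288 + 26139 = 10851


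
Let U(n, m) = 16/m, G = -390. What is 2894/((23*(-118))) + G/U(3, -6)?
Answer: 788057/5428 ≈ 145.18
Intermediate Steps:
2894/((23*(-118))) + G/U(3, -6) = 2894/((23*(-118))) - 390/(16/(-6)) = 2894/(-2714) - 390/(16*(-1/6)) = 2894*(-1/2714) - 390/(-8/3) = -1447/1357 - 390*(-3/8) = -1447/1357 + 585/4 = 788057/5428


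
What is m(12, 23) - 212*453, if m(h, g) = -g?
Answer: -96059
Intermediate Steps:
m(12, 23) - 212*453 = -1*23 - 212*453 = -23 - 96036 = -96059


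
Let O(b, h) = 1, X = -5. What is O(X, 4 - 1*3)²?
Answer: 1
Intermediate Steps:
O(X, 4 - 1*3)² = 1² = 1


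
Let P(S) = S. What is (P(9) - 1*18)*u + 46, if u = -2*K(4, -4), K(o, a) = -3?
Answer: -8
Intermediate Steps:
u = 6 (u = -2*(-3) = 6)
(P(9) - 1*18)*u + 46 = (9 - 1*18)*6 + 46 = (9 - 18)*6 + 46 = -9*6 + 46 = -54 + 46 = -8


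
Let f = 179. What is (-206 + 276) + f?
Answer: 249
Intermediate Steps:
(-206 + 276) + f = (-206 + 276) + 179 = 70 + 179 = 249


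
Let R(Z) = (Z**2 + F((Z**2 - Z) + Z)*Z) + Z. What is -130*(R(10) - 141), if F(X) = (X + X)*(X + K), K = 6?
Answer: -27555970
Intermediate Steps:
F(X) = 2*X*(6 + X) (F(X) = (X + X)*(X + 6) = (2*X)*(6 + X) = 2*X*(6 + X))
R(Z) = Z + Z**2 + 2*Z**3*(6 + Z**2) (R(Z) = (Z**2 + (2*((Z**2 - Z) + Z)*(6 + ((Z**2 - Z) + Z)))*Z) + Z = (Z**2 + (2*Z**2*(6 + Z**2))*Z) + Z = (Z**2 + 2*Z**3*(6 + Z**2)) + Z = Z + Z**2 + 2*Z**3*(6 + Z**2))
-130*(R(10) - 141) = -130*(10*(1 + 10 + 2*10**2*(6 + 10**2)) - 141) = -130*(10*(1 + 10 + 2*100*(6 + 100)) - 141) = -130*(10*(1 + 10 + 2*100*106) - 141) = -130*(10*(1 + 10 + 21200) - 141) = -130*(10*21211 - 141) = -130*(212110 - 141) = -130*211969 = -27555970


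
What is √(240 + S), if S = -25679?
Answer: I*√25439 ≈ 159.5*I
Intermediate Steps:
√(240 + S) = √(240 - 25679) = √(-25439) = I*√25439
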